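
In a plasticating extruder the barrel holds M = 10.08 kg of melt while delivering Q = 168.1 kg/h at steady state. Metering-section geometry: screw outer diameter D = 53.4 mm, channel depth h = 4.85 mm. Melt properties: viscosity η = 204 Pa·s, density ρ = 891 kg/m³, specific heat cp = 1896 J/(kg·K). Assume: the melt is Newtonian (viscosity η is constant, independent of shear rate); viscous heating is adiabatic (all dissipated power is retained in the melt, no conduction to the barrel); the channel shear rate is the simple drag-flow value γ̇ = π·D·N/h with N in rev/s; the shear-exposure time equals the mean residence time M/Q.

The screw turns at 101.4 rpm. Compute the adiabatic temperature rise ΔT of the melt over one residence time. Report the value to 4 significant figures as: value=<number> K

Convert throughput: Q = 168.1 kg/h = 168.1/3600 = 0.0466944 kg/s
t_res = M / Q_s = 10.08 ÷ 0.0466944 = 215.872 s
Geometry in metres: D = 53.4 mm → 0.0534 m, h = 4.85 mm → 0.00485 m; screw speed N = 101.4 rpm = 1.69 rev/s
γ̇ = π·D·N / h = π · 0.0534 · 1.69 / 0.00485 = 58.4569 s⁻¹
ΔT = η·γ̇²·t_res/(ρ·cp) = [204 × 58.4569² × 215.872] / [891 × 1896] = 89.0803 K

value=89.08 K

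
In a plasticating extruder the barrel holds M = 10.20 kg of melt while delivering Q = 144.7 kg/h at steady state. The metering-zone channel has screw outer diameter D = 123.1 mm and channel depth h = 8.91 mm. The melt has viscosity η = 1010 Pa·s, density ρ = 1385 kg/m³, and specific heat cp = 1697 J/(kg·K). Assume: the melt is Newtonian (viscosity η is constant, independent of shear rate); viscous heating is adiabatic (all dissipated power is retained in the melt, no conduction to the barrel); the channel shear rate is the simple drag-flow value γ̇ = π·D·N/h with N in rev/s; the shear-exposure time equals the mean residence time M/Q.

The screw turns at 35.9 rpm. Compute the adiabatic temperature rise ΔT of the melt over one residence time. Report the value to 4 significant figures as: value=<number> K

value=73.55 K

Convert throughput: Q = 144.7 kg/h = 144.7/3600 = 0.0401944 kg/s
t_res = M / Q_s = 10.20 / 0.0401944 = 253.766 s
Geometry in metres: D = 123.1 mm → 0.1231 m, h = 8.91 mm → 0.00891 m; screw speed N = 35.9 rpm = 0.598333 rev/s
γ̇ = π D N / h = (π)(0.1231)(0.598333) / 0.00891 = 25.9701 s⁻¹
ΔT = η·γ̇²·t_res / (ρ·cp) = 1010 · (25.9701)² · 253.766 / (1385 · 1697) = 73.548 K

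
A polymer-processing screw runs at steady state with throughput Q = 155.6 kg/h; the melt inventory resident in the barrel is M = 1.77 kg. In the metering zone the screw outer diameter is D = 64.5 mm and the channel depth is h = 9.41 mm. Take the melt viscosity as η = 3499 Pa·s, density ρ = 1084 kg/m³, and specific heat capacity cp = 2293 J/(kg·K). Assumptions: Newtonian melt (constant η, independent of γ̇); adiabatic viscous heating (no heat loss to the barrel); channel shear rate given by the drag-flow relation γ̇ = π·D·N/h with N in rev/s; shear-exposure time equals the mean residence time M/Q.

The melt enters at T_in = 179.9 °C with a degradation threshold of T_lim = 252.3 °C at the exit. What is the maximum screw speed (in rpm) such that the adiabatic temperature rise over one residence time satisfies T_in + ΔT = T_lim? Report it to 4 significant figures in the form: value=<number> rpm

Throughput in SI: Q_s = 155.6 kg/h ÷ 3600 s/h = 0.0432222 kg/s
Mean residence time: t_res = M/Q_s = 1.77 kg / 0.0432222 kg/s = 40.9512 s
Convert to metres: D = 0.0645 m, h = 0.00941 m
Allowable rise: ΔT_a = T_lim − T_in = 252.3 − 179.9 = 72.4 K
γ̇_max² = ΔT_a·ρ·cp / (η·t_res) = [72.4 × 1084 × 2293] / [3499 × 40.9512] = 1255.92 s⁻²
Take the square root: γ̇_max = √(1255.92) = 35.439 s⁻¹
Solve γ̇ = πDN/h for N: N_max = γ̇_max·h/(π·D) = 35.439 × 0.00941 / (π × 0.0645) = 1.64574 rev/s = 98.7443 rpm

value=98.74 rpm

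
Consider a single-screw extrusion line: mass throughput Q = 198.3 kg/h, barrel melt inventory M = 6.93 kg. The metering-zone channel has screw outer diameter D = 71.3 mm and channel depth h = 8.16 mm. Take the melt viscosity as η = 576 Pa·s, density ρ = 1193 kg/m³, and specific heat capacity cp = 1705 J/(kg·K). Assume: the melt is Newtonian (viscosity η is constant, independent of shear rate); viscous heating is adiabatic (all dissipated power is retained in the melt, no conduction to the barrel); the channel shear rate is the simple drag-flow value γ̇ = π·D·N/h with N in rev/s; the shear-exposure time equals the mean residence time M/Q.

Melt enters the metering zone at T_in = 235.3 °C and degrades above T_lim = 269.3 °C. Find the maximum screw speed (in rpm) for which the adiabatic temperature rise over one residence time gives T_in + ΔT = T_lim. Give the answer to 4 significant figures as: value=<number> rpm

value=67.52 rpm

Throughput in SI: Q_s = 198.3 kg/h ÷ 3600 s/h = 0.0550833 kg/s
t_res = M / Q_s = 6.93 / 0.0550833 = 125.809 s
Convert to metres: D = 0.0713 m, h = 0.00816 m
ΔT_a = T_lim − T_in = 269.3 °C − 235.3 °C = 34 K
γ̇_max² = ΔT_a·ρ·cp/(η·t_res) = 34·1193·1705/(576·125.809) = 954.351 s⁻²
Take the square root: γ̇_max = √(954.351) = 30.8926 s⁻¹
N_max = γ̇_max h / (πD) = 30.8926·0.00816/(π·0.0713) = 1.12539 rev/s → ×60 = 67.5237 rpm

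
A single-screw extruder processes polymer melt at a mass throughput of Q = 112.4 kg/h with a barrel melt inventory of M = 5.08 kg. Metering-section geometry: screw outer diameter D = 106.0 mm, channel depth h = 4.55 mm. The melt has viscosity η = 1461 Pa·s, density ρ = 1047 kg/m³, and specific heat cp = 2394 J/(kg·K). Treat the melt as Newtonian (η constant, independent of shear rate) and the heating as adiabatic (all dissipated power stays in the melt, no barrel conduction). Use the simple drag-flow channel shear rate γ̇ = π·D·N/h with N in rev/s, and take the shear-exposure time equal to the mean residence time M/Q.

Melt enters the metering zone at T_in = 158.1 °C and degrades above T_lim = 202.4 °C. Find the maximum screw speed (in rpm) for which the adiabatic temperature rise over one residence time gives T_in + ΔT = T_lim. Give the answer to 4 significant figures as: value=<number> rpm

Throughput in SI: Q_s = 112.4 kg/h ÷ 3600 s/h = 0.0312222 kg/s
t_res = M / Q_s = 5.08 ÷ 0.0312222 = 162.705 s
Convert to metres: D = 0.106 m, h = 0.00455 m
Allowable rise: ΔT_a = T_lim − T_in = 202.4 − 158.1 = 44.3 K
Invert ΔT = ηγ̇²t_res/(ρcp) for γ̇: γ̇_max² = ΔT_a ρ cp / (η t_res) = 44.3·1047·2394 / (1461·162.705) = 467.116 s⁻²
Take the square root: γ̇_max = √(467.116) = 21.6129 s⁻¹
N_max = γ̇_max h / (πD) = 21.6129·0.00455/(π·0.106) = 0.295303 rev/s → ×60 = 17.7182 rpm

value=17.72 rpm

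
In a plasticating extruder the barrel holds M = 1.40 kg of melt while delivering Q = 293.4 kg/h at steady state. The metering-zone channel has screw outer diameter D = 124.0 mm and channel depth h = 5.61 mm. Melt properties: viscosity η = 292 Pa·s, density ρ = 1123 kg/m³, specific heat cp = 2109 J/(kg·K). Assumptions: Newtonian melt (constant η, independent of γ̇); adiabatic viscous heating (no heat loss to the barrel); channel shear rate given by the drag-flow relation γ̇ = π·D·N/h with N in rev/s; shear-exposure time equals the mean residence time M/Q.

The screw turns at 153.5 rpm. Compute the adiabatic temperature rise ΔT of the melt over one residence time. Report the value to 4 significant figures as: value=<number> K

Convert throughput: Q = 293.4 kg/h = 293.4/3600 = 0.0815 kg/s
t_res = M / Q_s = 1.40 ÷ 0.0815 = 17.1779 s
Geometry in metres: D = 124.0 mm → 0.124 m, h = 5.61 mm → 0.00561 m; screw speed N = 153.5 rpm = 2.55833 rev/s
γ̇ = π D N / h = (π)(0.124)(2.55833) / 0.00561 = 177.65 s⁻¹
Adiabatic rise: ΔT = η γ̇² t_res / (ρ cp) = 292·(177.65)²·17.1779 / (1123·2109) = 66.8388 K

value=66.84 K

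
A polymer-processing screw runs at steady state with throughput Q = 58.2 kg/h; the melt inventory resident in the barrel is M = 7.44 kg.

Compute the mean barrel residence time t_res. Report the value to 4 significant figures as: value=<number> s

value=460.2 s

Convert throughput: Q = 58.2 kg/h = 58.2/3600 = 0.0161667 kg/s
Mean residence time: t_res = M/Q_s = 7.44 kg / 0.0161667 kg/s = 460.206 s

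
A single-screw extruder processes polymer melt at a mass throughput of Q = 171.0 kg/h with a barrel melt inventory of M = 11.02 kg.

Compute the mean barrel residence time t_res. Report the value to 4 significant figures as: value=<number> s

Convert throughput: Q = 171.0 kg/h = 171.0/3600 = 0.0475 kg/s
Mean residence time: t_res = M/Q_s = 11.02 kg / 0.0475 kg/s = 232 s

value=232.0 s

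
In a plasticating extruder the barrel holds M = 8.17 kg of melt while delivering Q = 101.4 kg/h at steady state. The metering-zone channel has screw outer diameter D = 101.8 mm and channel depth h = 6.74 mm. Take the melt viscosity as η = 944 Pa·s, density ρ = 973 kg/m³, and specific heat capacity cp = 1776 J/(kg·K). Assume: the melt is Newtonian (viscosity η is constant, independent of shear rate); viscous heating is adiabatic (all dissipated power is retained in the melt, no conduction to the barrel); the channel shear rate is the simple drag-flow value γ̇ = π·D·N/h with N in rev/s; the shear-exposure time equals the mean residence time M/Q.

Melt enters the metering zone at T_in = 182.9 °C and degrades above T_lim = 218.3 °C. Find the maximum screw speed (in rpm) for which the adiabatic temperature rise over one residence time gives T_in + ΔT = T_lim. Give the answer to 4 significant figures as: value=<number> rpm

value=18.90 rpm

Q_s = Q / 3600 = 101.4 / 3600 = 0.0281667 kg/s
t_res = M / Q_s = 8.17 / 0.0281667 = 290.059 s
D = 101.8 mm = 0.1018 m;  h = 6.74 mm = 0.00674 m
ΔT_a = T_lim − T_in = 218.3 °C − 182.9 °C = 35.4 K
γ̇_max² = ΔT_a·ρ·cp/(η·t_res) = 35.4·973·1776/(944·290.059) = 223.409 s⁻²
Take the square root: γ̇_max = √(223.409) = 14.9469 s⁻¹
N_max = γ̇_max h / (πD) = 14.9469·0.00674/(π·0.1018) = 0.315001 rev/s → ×60 = 18.9001 rpm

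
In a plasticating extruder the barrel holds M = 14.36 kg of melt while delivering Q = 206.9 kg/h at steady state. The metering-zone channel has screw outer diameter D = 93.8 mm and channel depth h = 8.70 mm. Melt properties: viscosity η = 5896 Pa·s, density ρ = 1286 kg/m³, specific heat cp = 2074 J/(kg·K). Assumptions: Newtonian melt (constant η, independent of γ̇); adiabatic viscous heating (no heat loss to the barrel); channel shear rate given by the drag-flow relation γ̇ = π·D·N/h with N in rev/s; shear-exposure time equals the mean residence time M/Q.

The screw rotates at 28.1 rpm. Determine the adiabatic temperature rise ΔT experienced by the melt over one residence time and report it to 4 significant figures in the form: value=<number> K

value=139.0 K

Convert throughput: Q = 206.9 kg/h = 206.9/3600 = 0.0574722 kg/s
Mean residence time: t_res = M/Q_s = 14.36 kg / 0.0574722 kg/s = 249.86 s
Convert to SI: D = 0.0938 m, h = 0.0087 m, N = 28.1/60 = 0.468333 rev/s
γ̇ = π D N / h = (π)(0.0938)(0.468333) / 0.0087 = 15.8631 s⁻¹
ΔT = η·γ̇²·t_res/(ρ·cp) = [5896 × 15.8631² × 249.86] / [1286 × 2074] = 138.989 K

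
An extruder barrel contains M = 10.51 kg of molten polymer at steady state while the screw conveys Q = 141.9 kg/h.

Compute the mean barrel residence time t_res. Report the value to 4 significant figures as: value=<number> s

value=266.6 s

Throughput in SI: Q_s = 141.9 kg/h ÷ 3600 s/h = 0.0394167 kg/s
t_res = M / Q_s = 10.51 / 0.0394167 = 266.638 s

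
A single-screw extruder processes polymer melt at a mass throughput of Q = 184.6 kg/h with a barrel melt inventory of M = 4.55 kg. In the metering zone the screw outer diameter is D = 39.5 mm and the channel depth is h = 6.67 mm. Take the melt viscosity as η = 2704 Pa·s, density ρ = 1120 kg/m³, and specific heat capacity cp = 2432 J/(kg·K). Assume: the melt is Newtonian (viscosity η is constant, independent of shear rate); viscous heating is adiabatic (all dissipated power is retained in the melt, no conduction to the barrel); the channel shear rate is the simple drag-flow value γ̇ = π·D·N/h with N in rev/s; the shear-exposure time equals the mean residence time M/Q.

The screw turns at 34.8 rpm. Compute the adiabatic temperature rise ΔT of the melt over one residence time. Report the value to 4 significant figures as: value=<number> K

Throughput in SI: Q_s = 184.6 kg/h ÷ 3600 s/h = 0.0512778 kg/s
Mean residence time: t_res = M/Q_s = 4.55 kg / 0.0512778 kg/s = 88.7324 s
Convert to SI: D = 0.0395 m, h = 0.00667 m, N = 34.8/60 = 0.58 rev/s
γ̇ = π·D·N / h = π · 0.0395 · 0.58 / 0.00667 = 10.7907 s⁻¹
ΔT = η·γ̇²·t_res/(ρ·cp) = [2704 × 10.7907² × 88.7324] / [1120 × 2432] = 10.2567 K

value=10.26 K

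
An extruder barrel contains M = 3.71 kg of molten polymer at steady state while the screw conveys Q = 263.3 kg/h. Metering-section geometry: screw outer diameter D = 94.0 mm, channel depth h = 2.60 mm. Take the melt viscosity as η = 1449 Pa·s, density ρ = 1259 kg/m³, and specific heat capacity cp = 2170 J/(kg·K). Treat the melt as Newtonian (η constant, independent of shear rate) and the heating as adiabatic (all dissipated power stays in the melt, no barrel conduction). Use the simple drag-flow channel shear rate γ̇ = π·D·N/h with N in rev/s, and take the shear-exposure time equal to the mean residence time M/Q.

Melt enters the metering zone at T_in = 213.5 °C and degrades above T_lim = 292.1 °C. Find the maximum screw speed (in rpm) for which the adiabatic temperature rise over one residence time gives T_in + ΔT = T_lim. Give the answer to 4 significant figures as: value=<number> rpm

value=28.55 rpm

Convert throughput: Q = 263.3 kg/h = 263.3/3600 = 0.0731389 kg/s
t_res = M / Q_s = 3.71 / 0.0731389 = 50.7254 s
D = 94.0 mm = 0.094 m;  h = 2.60 mm = 0.0026 m
Allowable rise: ΔT_a = T_lim − T_in = 292.1 − 213.5 = 78.6 K
Invert ΔT = ηγ̇²t_res/(ρcp) for γ̇: γ̇_max² = ΔT_a ρ cp / (η t_res) = 78.6·1259·2170 / (1449·50.7254) = 2921.56 s⁻²
Take the square root: γ̇_max = √(2921.56) = 54.0514 s⁻¹
N_max = γ̇_max h / (πD) = 54.0514·0.0026/(π·0.094) = 0.475886 rev/s → ×60 = 28.5531 rpm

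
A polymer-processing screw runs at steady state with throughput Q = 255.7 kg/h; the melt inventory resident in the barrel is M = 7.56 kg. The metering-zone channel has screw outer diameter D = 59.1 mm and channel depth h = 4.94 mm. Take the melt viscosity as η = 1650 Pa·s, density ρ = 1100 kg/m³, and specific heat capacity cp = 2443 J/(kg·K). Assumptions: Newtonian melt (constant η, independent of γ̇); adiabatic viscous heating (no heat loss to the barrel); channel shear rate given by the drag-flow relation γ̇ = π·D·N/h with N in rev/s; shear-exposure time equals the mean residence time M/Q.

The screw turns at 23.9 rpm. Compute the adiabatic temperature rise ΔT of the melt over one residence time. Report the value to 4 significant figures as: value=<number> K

value=14.65 K

Throughput in SI: Q_s = 255.7 kg/h ÷ 3600 s/h = 0.0710278 kg/s
t_res = M / Q_s = 7.56 ÷ 0.0710278 = 106.437 s
Geometry in metres: D = 59.1 mm → 0.0591 m, h = 4.94 mm → 0.00494 m; screw speed N = 23.9 rpm = 0.398333 rev/s
γ̇ = π D N / h = (π)(0.0591)(0.398333) / 0.00494 = 14.9712 s⁻¹
ΔT = η·γ̇²·t_res / (ρ·cp) = 1650 · (14.9712)² · 106.437 / (1100 · 2443) = 14.6479 K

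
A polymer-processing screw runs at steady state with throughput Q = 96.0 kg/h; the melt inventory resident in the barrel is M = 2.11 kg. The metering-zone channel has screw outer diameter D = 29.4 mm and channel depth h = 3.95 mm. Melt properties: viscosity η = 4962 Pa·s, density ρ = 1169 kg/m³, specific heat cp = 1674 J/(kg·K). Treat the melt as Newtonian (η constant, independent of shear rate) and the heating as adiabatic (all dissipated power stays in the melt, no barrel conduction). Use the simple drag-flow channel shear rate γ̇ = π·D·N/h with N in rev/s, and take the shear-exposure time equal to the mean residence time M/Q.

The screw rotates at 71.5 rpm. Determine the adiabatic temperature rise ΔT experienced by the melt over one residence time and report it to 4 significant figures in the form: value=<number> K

value=155.8 K

Convert throughput: Q = 96.0 kg/h = 96.0/3600 = 0.0266667 kg/s
t_res = M / Q_s = 2.11 / 0.0266667 = 79.125 s
Geometry in metres: D = 29.4 mm → 0.0294 m, h = 3.95 mm → 0.00395 m; screw speed N = 71.5 rpm = 1.19167 rev/s
γ̇ = π·D·N / h = π · 0.0294 · 1.19167 / 0.00395 = 27.8647 s⁻¹
ΔT = η·γ̇²·t_res / (ρ·cp) = 4962 · (27.8647)² · 79.125 / (1169 · 1674) = 155.78 K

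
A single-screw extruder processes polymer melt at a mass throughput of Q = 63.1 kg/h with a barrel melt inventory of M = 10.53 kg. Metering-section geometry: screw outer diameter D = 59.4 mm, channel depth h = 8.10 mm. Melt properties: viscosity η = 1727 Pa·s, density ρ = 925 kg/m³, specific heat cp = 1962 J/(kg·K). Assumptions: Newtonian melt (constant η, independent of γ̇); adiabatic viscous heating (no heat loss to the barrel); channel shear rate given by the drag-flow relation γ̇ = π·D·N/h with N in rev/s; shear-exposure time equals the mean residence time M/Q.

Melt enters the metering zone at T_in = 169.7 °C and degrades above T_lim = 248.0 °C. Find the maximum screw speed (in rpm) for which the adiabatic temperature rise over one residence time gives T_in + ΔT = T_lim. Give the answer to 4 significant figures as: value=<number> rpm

value=30.48 rpm

Convert throughput: Q = 63.1 kg/h = 63.1/3600 = 0.0175278 kg/s
t_res = M / Q_s = 10.53 ÷ 0.0175278 = 600.761 s
Geometry in SI: D = 59.4 mm → 0.0594 m, h = 8.10 mm → 0.0081 m
ΔT_a = T_lim − T_in = 248.0 °C − 169.7 °C = 78.3 K
γ̇_max² = ΔT_a·ρ·cp / (η·t_res) = [78.3 × 925 × 1962] / [1727 × 600.761] = 136.965 s⁻²
γ̇_max = sqrt(136.965) = 11.7032 s⁻¹
Solve γ̇ = πDN/h for N: N_max = γ̇_max·h/(π·D) = 11.7032 × 0.0081 / (π × 0.0594) = 0.507987 rev/s = 30.4792 rpm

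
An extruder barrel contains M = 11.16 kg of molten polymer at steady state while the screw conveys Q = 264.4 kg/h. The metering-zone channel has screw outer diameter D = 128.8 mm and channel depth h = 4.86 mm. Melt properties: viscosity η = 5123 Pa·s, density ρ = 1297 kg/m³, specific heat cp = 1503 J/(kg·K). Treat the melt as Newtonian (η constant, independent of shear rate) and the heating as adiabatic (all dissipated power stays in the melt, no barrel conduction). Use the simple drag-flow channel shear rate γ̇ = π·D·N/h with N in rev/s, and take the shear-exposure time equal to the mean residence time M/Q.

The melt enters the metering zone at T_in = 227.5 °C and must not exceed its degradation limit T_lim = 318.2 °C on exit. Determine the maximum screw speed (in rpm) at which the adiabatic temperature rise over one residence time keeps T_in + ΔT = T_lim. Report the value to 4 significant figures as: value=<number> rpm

Convert throughput: Q = 264.4 kg/h = 264.4/3600 = 0.0734444 kg/s
t_res = M / Q_s = 11.16 ÷ 0.0734444 = 151.952 s
Geometry in SI: D = 128.8 mm → 0.1288 m, h = 4.86 mm → 0.00486 m
ΔT_a = T_lim − T_in = 318.2 − 227.5 = 90.7 K
Invert ΔT = ηγ̇²t_res/(ρcp) for γ̇: γ̇_max² = ΔT_a ρ cp / (η t_res) = 90.7·1297·1503 / (5123·151.952) = 227.131 s⁻²
Take the square root: γ̇_max = √(227.131) = 15.0709 s⁻¹
N_max = γ̇_max h / (πD) = 15.0709·0.00486/(π·0.1288) = 0.181013 rev/s → ×60 = 10.8608 rpm

value=10.86 rpm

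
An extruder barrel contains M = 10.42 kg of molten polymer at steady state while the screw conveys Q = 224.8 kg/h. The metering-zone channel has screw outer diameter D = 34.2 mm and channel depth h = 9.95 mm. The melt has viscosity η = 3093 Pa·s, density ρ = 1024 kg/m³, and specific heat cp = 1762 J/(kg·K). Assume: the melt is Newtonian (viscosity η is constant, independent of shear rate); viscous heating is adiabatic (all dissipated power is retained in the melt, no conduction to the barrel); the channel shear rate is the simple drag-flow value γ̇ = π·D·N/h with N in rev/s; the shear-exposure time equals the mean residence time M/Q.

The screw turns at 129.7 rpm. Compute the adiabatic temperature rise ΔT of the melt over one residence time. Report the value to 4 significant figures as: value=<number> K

Convert throughput: Q = 224.8 kg/h = 224.8/3600 = 0.0624444 kg/s
t_res = M / Q_s = 10.42 / 0.0624444 = 166.868 s
D = 34.2 mm = 0.0342 m;  h = 9.95 mm = 0.00995 m;  N = 129.7 rpm / 60 = 2.16167 rev/s
γ̇ = π D N / h = (π)(0.0342)(2.16167) / 0.00995 = 23.3422 s⁻¹
ΔT = η·γ̇²·t_res / (ρ·cp) = 3093 · (23.3422)² · 166.868 / (1024 · 1762) = 155.859 K

value=155.9 K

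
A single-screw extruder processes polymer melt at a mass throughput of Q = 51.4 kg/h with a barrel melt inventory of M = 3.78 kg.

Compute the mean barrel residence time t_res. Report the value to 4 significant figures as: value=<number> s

Throughput in SI: Q_s = 51.4 kg/h ÷ 3600 s/h = 0.0142778 kg/s
t_res = M / Q_s = 3.78 ÷ 0.0142778 = 264.747 s

value=264.7 s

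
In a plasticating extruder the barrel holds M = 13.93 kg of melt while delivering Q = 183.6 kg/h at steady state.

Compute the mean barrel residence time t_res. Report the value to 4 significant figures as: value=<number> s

Throughput in SI: Q_s = 183.6 kg/h ÷ 3600 s/h = 0.051 kg/s
t_res = M / Q_s = 13.93 / 0.051 = 273.137 s

value=273.1 s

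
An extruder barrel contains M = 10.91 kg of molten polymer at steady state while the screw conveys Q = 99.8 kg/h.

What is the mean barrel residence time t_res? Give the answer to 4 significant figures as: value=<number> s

value=393.5 s

Throughput in SI: Q_s = 99.8 kg/h ÷ 3600 s/h = 0.0277222 kg/s
t_res = M / Q_s = 10.91 ÷ 0.0277222 = 393.547 s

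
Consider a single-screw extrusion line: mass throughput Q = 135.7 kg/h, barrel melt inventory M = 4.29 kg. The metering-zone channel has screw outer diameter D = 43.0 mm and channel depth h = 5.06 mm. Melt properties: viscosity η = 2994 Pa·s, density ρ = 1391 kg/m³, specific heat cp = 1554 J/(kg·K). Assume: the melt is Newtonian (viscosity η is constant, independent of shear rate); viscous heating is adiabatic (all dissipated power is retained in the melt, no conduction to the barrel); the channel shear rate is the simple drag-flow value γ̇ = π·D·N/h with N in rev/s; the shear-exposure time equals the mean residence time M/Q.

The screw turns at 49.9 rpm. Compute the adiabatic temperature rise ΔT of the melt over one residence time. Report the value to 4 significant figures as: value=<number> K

Convert throughput: Q = 135.7 kg/h = 135.7/3600 = 0.0376944 kg/s
t_res = M / Q_s = 4.29 / 0.0376944 = 113.81 s
Convert to SI: D = 0.043 m, h = 0.00506 m, N = 49.9/60 = 0.831667 rev/s
γ̇ = π D N / h = (π)(0.043)(0.831667) / 0.00506 = 22.2033 s⁻¹
ΔT = η·γ̇²·t_res/(ρ·cp) = [2994 × 22.2033² × 113.81] / [1391 × 1554] = 77.712 K

value=77.71 K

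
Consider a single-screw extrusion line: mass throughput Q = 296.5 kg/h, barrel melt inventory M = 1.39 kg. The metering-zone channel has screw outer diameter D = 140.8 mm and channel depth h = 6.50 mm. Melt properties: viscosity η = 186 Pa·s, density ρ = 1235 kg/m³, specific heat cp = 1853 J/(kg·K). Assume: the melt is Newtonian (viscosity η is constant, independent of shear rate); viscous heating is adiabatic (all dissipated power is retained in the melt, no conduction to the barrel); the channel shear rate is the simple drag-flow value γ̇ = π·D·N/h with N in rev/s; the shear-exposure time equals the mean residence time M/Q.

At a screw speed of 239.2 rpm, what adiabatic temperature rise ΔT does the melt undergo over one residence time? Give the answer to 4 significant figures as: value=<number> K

value=101.0 K

Convert throughput: Q = 296.5 kg/h = 296.5/3600 = 0.0823611 kg/s
Mean residence time: t_res = M/Q_s = 1.39 kg / 0.0823611 kg/s = 16.8769 s
D = 140.8 mm = 0.1408 m;  h = 6.50 mm = 0.0065 m;  N = 239.2 rpm / 60 = 3.98667 rev/s
γ̇ = π·D·N / h = π · 0.1408 · 3.98667 / 0.0065 = 271.3 s⁻¹
ΔT = η·γ̇²·t_res / (ρ·cp) = 186 · (271.3)² · 16.8769 / (1235 · 1853) = 100.963 K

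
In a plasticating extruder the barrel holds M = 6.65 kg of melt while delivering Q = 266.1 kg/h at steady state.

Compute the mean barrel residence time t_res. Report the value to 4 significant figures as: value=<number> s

value=89.97 s

Convert throughput: Q = 266.1 kg/h = 266.1/3600 = 0.0739167 kg/s
t_res = M / Q_s = 6.65 / 0.0739167 = 89.9662 s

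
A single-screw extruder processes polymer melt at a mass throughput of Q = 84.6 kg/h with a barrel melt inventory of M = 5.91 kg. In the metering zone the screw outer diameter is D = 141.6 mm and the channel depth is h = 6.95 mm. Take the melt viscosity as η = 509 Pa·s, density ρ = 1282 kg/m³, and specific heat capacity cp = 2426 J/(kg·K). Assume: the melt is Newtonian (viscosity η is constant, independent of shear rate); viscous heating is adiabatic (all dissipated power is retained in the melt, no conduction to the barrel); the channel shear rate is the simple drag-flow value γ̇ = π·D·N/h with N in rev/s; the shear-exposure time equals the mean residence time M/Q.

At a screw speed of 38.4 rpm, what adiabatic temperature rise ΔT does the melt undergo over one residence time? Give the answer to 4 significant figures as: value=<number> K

Q_s = Q / 3600 = 84.6 / 3600 = 0.0235 kg/s
t_res = M / Q_s = 5.91 / 0.0235 = 251.489 s
Convert to SI: D = 0.1416 m, h = 0.00695 m, N = 38.4/60 = 0.64 rev/s
γ̇ = π·D·N / h = π · 0.1416 · 0.64 / 0.00695 = 40.9646 s⁻¹
Adiabatic rise: ΔT = η γ̇² t_res / (ρ cp) = 509·(40.9646)²·251.489 / (1282·2426) = 69.0677 K

value=69.07 K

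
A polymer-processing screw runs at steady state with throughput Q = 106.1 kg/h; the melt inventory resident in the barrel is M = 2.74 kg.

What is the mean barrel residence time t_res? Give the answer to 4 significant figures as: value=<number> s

value=92.97 s

Throughput in SI: Q_s = 106.1 kg/h ÷ 3600 s/h = 0.0294722 kg/s
t_res = M / Q_s = 2.74 ÷ 0.0294722 = 92.9689 s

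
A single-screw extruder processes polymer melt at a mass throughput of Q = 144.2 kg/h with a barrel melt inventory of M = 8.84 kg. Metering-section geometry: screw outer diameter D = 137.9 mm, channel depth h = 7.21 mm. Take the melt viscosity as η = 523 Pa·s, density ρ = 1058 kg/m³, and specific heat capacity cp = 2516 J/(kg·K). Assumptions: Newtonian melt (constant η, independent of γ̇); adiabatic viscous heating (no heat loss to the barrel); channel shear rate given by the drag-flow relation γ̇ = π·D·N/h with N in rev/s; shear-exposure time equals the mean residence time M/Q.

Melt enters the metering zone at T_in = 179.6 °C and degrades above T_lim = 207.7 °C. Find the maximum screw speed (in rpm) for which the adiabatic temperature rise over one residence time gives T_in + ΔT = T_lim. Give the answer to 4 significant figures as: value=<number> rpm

Convert throughput: Q = 144.2 kg/h = 144.2/3600 = 0.0400556 kg/s
t_res = M / Q_s = 8.84 ÷ 0.0400556 = 220.693 s
Geometry in SI: D = 137.9 mm → 0.1379 m, h = 7.21 mm → 0.00721 m
ΔT_a = T_lim − T_in = 207.7 °C − 179.6 °C = 28.1 K
γ̇_max² = ΔT_a·ρ·cp/(η·t_res) = 28.1·1058·2516/(523·220.693) = 648.054 s⁻²
γ̇_max = √648.054 = 25.4569 s⁻¹
N_max = γ̇_max·h / (π·D) = 25.4569 · 0.00721 / (π · 0.1379) = 0.423669 rev/s = 25.4201 rpm

value=25.42 rpm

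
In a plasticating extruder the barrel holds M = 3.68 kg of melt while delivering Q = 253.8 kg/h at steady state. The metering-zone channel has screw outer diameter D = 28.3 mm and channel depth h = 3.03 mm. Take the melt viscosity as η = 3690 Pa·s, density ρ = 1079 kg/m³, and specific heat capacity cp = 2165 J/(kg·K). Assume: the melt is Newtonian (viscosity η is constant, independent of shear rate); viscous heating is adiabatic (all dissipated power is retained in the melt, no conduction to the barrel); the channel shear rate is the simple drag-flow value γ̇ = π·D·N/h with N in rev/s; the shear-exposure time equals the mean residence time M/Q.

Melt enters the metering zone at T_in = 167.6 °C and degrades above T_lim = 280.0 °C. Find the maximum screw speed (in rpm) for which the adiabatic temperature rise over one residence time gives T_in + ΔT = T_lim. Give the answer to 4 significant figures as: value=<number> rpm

Q_s = Q / 3600 = 253.8 / 3600 = 0.0705 kg/s
Mean residence time: t_res = M/Q_s = 3.68 kg / 0.0705 kg/s = 52.1986 s
Geometry in SI: D = 28.3 mm → 0.0283 m, h = 3.03 mm → 0.00303 m
ΔT_a = T_lim − T_in = 280.0 °C − 167.6 °C = 112.4 K
γ̇_max² = ΔT_a·ρ·cp/(η·t_res) = 112.4·1079·2165/(3690·52.1986) = 1363.2 s⁻²
γ̇_max = √1363.2 = 36.9216 s⁻¹
Solve γ̇ = πDN/h for N: N_max = γ̇_max·h/(π·D) = 36.9216 × 0.00303 / (π × 0.0283) = 1.25831 rev/s = 75.4984 rpm

value=75.50 rpm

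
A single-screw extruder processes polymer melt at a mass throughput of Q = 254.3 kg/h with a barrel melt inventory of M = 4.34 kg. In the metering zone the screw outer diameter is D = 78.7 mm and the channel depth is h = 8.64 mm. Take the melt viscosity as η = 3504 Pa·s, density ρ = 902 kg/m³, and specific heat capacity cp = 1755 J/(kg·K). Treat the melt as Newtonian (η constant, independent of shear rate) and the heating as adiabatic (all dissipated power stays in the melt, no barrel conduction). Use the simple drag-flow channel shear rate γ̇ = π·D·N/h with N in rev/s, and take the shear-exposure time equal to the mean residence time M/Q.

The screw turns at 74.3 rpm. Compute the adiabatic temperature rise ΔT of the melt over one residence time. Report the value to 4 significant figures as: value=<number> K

Throughput in SI: Q_s = 254.3 kg/h ÷ 3600 s/h = 0.0706389 kg/s
Mean residence time: t_res = M/Q_s = 4.34 kg / 0.0706389 kg/s = 61.4392 s
D = 78.7 mm = 0.0787 m;  h = 8.64 mm = 0.00864 m;  N = 74.3 rpm / 60 = 1.23833 rev/s
Shear rate: γ̇ = πDN/h = π·0.0787·1.23833/0.00864 = 35.4363 s⁻¹
ΔT = η·γ̇²·t_res/(ρ·cp) = [3504 × 35.4363² × 61.4392] / [902 × 1755] = 170.775 K

value=170.8 K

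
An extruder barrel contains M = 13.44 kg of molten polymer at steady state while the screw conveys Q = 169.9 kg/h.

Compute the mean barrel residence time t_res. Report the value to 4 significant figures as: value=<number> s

value=284.8 s

Convert throughput: Q = 169.9 kg/h = 169.9/3600 = 0.0471944 kg/s
Mean residence time: t_res = M/Q_s = 13.44 kg / 0.0471944 kg/s = 284.779 s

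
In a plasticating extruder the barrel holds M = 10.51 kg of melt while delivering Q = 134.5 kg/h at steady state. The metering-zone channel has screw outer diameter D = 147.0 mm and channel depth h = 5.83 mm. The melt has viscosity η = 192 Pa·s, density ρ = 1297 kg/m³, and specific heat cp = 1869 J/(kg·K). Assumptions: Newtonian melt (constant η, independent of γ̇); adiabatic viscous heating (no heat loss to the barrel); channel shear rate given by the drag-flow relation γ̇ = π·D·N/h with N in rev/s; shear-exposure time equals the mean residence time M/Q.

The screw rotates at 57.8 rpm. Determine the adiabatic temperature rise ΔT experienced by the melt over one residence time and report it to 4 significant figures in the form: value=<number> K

value=129.7 K

Throughput in SI: Q_s = 134.5 kg/h ÷ 3600 s/h = 0.0373611 kg/s
t_res = M / Q_s = 10.51 / 0.0373611 = 281.309 s
Geometry in metres: D = 147.0 mm → 0.147 m, h = 5.83 mm → 0.00583 m; screw speed N = 57.8 rpm = 0.963333 rev/s
γ̇ = π D N / h = (π)(0.147)(0.963333) / 0.00583 = 76.3089 s⁻¹
ΔT = η·γ̇²·t_res / (ρ·cp) = 192 · (76.3089)² · 281.309 / (1297 · 1869) = 129.743 K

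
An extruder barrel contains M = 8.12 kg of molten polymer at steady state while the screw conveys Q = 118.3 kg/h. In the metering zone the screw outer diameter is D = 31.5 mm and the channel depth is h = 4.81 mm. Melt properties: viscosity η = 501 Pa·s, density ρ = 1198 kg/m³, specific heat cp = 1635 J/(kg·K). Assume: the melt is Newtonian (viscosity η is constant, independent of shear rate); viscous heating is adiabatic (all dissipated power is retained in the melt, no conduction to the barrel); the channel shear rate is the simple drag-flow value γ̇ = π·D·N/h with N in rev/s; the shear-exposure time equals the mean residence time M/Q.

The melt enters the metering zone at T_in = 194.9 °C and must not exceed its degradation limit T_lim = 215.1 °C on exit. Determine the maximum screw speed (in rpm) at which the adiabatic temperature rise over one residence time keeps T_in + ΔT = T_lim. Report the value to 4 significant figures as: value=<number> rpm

value=52.14 rpm

Q_s = Q / 3600 = 118.3 / 3600 = 0.0328611 kg/s
t_res = M / Q_s = 8.12 / 0.0328611 = 247.101 s
Convert to metres: D = 0.0315 m, h = 0.00481 m
ΔT_a = T_lim − T_in = 215.1 − 194.9 = 20.2 K
γ̇_max² = ΔT_a·ρ·cp/(η·t_res) = 20.2·1198·1635/(501·247.101) = 319.606 s⁻²
Take the square root: γ̇_max = √(319.606) = 17.8775 s⁻¹
N_max = γ̇_max·h / (π·D) = 17.8775 · 0.00481 / (π · 0.0315) = 0.868944 rev/s = 52.1366 rpm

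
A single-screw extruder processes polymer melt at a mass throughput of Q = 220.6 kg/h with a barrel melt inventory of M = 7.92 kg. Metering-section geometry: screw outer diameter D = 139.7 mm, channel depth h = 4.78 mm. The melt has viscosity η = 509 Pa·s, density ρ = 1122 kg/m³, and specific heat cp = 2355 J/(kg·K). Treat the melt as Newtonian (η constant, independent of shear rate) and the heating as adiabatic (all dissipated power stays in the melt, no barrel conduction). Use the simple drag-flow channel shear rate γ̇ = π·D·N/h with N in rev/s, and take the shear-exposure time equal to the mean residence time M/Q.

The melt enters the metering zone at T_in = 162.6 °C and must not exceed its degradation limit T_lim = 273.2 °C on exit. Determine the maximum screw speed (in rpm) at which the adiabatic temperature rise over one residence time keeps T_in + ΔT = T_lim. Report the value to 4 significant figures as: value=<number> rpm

value=43.55 rpm

Convert throughput: Q = 220.6 kg/h = 220.6/3600 = 0.0612778 kg/s
t_res = M / Q_s = 7.92 ÷ 0.0612778 = 129.248 s
Geometry in SI: D = 139.7 mm → 0.1397 m, h = 4.78 mm → 0.00478 m
ΔT_a = T_lim − T_in = 273.2 °C − 162.6 °C = 110.6 K
γ̇_max² = ΔT_a·ρ·cp/(η·t_res) = 110.6·1122·2355/(509·129.248) = 4442.21 s⁻²
γ̇_max = √4442.21 = 66.6499 s⁻¹
N_max = γ̇_max·h / (π·D) = 66.6499 · 0.00478 / (π · 0.1397) = 0.725907 rev/s = 43.5544 rpm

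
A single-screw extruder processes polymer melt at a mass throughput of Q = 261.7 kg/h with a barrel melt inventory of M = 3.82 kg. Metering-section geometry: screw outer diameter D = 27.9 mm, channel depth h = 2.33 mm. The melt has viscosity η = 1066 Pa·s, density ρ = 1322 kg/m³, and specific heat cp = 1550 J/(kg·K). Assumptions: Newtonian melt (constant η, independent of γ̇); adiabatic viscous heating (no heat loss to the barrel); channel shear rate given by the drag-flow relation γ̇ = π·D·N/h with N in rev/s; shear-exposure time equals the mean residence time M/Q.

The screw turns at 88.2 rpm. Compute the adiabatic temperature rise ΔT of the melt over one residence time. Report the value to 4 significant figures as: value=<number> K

value=83.60 K

Convert throughput: Q = 261.7 kg/h = 261.7/3600 = 0.0726944 kg/s
Mean residence time: t_res = M/Q_s = 3.82 kg / 0.0726944 kg/s = 52.5487 s
D = 27.9 mm = 0.0279 m;  h = 2.33 mm = 0.00233 m;  N = 88.2 rpm / 60 = 1.47 rev/s
Shear rate: γ̇ = πDN/h = π·0.0279·1.47/0.00233 = 55.2988 s⁻¹
ΔT = η·γ̇²·t_res / (ρ·cp) = 1066 · (55.2988)² · 52.5487 / (1322 · 1550) = 83.5963 K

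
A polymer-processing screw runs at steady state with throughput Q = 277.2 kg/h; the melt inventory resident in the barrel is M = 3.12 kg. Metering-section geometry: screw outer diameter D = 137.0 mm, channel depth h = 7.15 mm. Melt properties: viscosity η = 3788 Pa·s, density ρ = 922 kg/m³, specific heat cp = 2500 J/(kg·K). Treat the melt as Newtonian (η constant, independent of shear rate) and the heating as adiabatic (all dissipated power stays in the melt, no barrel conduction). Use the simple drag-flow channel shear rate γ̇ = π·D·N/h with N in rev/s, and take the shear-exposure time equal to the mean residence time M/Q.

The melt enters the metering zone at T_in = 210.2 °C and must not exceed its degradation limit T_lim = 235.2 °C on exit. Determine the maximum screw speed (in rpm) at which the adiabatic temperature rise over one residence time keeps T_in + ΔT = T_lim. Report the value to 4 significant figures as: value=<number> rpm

value=19.31 rpm

Convert throughput: Q = 277.2 kg/h = 277.2/3600 = 0.077 kg/s
Mean residence time: t_res = M/Q_s = 3.12 kg / 0.077 kg/s = 40.5195 s
D = 137.0 mm = 0.137 m;  h = 7.15 mm = 0.00715 m
ΔT_a = T_lim − T_in = 235.2 °C − 210.2 °C = 25 K
γ̇_max² = ΔT_a·ρ·cp / (η·t_res) = [25 × 922 × 2500] / [3788 × 40.5195] = 375.437 s⁻²
γ̇_max = √375.437 = 19.3762 s⁻¹
Solve γ̇ = πDN/h for N: N_max = γ̇_max·h/(π·D) = 19.3762 × 0.00715 / (π × 0.137) = 0.321888 rev/s = 19.3133 rpm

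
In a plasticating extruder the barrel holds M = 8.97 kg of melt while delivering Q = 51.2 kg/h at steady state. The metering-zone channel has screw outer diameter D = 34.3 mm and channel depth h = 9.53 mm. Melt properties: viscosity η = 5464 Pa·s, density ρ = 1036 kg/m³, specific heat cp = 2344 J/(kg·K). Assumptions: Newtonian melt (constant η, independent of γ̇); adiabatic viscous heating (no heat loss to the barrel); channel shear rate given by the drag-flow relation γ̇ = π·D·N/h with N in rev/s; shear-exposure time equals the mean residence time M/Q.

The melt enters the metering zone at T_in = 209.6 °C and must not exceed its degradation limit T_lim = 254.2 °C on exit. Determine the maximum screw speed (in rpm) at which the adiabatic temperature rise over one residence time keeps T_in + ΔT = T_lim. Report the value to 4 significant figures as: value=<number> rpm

value=29.75 rpm

Throughput in SI: Q_s = 51.2 kg/h ÷ 3600 s/h = 0.0142222 kg/s
Mean residence time: t_res = M/Q_s = 8.97 kg / 0.0142222 kg/s = 630.703 s
Geometry in SI: D = 34.3 mm → 0.0343 m, h = 9.53 mm → 0.00953 m
ΔT_a = T_lim − T_in = 254.2 − 209.6 = 44.6 K
γ̇_max² = ΔT_a·ρ·cp/(η·t_res) = 44.6·1036·2344/(5464·630.703) = 31.428 s⁻²
γ̇_max = sqrt(31.428) = 5.60607 s⁻¹
Solve γ̇ = πDN/h for N: N_max = γ̇_max·h/(π·D) = 5.60607 × 0.00953 / (π × 0.0343) = 0.495801 rev/s = 29.748 rpm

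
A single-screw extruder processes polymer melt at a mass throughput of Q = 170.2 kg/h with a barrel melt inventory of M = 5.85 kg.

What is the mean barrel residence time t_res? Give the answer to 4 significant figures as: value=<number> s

Throughput in SI: Q_s = 170.2 kg/h ÷ 3600 s/h = 0.0472778 kg/s
t_res = M / Q_s = 5.85 / 0.0472778 = 123.737 s

value=123.7 s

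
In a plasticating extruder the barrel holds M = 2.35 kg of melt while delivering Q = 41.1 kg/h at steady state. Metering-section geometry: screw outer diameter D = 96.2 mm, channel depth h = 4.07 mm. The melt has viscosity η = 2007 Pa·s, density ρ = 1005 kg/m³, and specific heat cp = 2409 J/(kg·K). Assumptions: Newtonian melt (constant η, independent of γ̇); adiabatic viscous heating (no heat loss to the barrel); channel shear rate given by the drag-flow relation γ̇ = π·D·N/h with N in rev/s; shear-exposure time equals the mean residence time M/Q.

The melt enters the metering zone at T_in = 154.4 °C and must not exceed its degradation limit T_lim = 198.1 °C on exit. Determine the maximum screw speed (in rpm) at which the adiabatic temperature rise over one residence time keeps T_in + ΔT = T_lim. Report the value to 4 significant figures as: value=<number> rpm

value=12.93 rpm

Q_s = Q / 3600 = 41.1 / 3600 = 0.0114167 kg/s
Mean residence time: t_res = M/Q_s = 2.35 kg / 0.0114167 kg/s = 205.839 s
Geometry in SI: D = 96.2 mm → 0.0962 m, h = 4.07 mm → 0.00407 m
ΔT_a = T_lim − T_in = 198.1 °C − 154.4 °C = 43.7 K
γ̇_max² = ΔT_a·ρ·cp / (η·t_res) = [43.7 × 1005 × 2409] / [2007 × 205.839] = 256.099 s⁻²
γ̇_max = sqrt(256.099) = 16.0031 s⁻¹
Solve γ̇ = πDN/h for N: N_max = γ̇_max·h/(π·D) = 16.0031 × 0.00407 / (π × 0.0962) = 0.215513 rev/s = 12.9308 rpm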